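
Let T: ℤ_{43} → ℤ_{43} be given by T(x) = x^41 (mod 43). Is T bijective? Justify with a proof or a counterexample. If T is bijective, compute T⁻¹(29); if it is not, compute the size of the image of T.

3

Since 43 is prime, the nonzero elements of ℤ_{43} form a cyclic group of order 42.
As gcd(41, 42) = 1, raising to the 41st power is a bijection on this group: if x_1^41 ≡ x_2^41 then (x_1x_2^{−1})^41 = 1, and the only element of order dividing gcd(41, 42) = 1 is 1, so x_1 = x_2.
With T(0) = 0 this makes T injective on all of ℤ_{43}, hence bijective (finite equal-size domain and codomain). In particular T is bijective.
Since T is bijective, we find the preimage of 29. The inverse of x ↦ x^41 on (ℤ_{43})^× is x ↦ x^41, because 41·41 = 1681 = 40·42 + 1 ≡ 1 (mod 42) and x^{42} = 1 for x ≠ 0 (Fermat). So T⁻¹(29) = 29^41 mod 43.
Repeated squaring mod 43: 29^1 ≡ 29, 29^2 ≡ 29² = 841 ≡ 24, 29^4 ≡ 24² = 576 ≡ 17, 29^8 ≡ 17² = 289 ≡ 31, 29^16 ≡ 31² = 961 ≡ 15, 29^32 ≡ 15² = 225 ≡ 10. Since 41 = 32 + 8 + 1, 29^41 ≡ 10·31·29: 10·31 = 310 ≡ 9, then 9·29 = 261 ≡ 3. So 29^41 ≡ 3 (mod 43).
Hence T⁻¹(29) = 3.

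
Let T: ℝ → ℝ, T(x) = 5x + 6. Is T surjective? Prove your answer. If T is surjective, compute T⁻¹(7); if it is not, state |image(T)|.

1/5

For any y ∈ ℝ, x = (y − 6)/5 satisfies T(x) = y.
Hence T is surjective.
Since T is surjective, we compute T⁻¹(7) = (7 − 6)/5 = 1/5.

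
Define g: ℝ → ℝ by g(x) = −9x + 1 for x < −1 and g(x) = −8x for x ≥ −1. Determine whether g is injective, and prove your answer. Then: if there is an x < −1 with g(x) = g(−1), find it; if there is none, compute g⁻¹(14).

Both pieces are strictly decreasing (slopes −9 and −8), so each is injective on its own interval.
The left piece maps (−∞, −1) onto (10, ∞); the right piece maps [−1, ∞) onto (−∞, 8].
These images are disjoint, so no value is attained by both pieces. So g is injective.
Because the two images are disjoint, no x < −1 has g(x) = g(−1), so we compute g⁻¹(14): 14 lies in (10, ∞), so solve −9x + 1 = 14: x = (14 − 1)/(−9) = −13/9.

-13/9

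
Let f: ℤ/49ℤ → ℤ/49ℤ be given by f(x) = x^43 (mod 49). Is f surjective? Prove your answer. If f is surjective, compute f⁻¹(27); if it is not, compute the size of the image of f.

f(0) = 0^43 = 0.
f(7): Repeated squaring mod 49: 7^1 ≡ 7, 7^2 ≡ 7² = 49 ≡ 0, 7^4 ≡ 0² = 0, 7^8 ≡ 0² = 0, 7^16 ≡ 0² = 0, 7^32 ≡ 0² = 0. Since 43 = 32 + 8 + 2 + 1, 7^43 ≡ 0·0·0·7: 0·0 = 0, then 0·0 = 0, then 0·7 = 0. So 7^43 ≡ 0 (mod 49).
So f(0) = f(7) = 0 while 0 ≠ 7, so f is not injective.
A non-injective map from the 49-element set ℤ/49ℤ to itself takes at most 48 distinct values, so it cannot be surjective. Therefore f is not surjective.
Since f is not surjective, we determine |image(f)|. Computing x^43 mod 49 for each x (by repeated squaring, reducing mod 49 at every step), the values f(0), f(1), …, f(48) are: 0, 1, 2, 3, 4, 5, 6, 0, 8, 9, 10, 11, 12, 13, 0, 15, 16, 17, 18, 19, 20, 0, 22, 23, 24, 25, 26, 27, 0, 29, 30, 31, 32, 33, 34, 0, 36, 37, 38, 39, 40, 41, 0, 43, 44, 45, 46, 47, 48.
The distinct values are {0, 1, 2, 3, 4, 5, 6, 8, 9, 10, 11, 12, 13, 15, 16, 17, 18, 19, 20, 22, 23, 24, 25, 26, 27, 29, 30, 31, 32, 33, 34, 36, 37, 38, 39, 40, 41, 43, 44, 45, 46, 47, 48}; there are 43 of them.

43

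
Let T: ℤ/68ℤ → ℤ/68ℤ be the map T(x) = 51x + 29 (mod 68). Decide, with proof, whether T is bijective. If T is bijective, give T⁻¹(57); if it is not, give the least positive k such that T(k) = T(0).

Recall that injectivity means: for all a, b in the domain, T(a) = T(b) implies a = b.
We have gcd(51, 68) = 17 > 1. Taking a = 0 and b = 4: T(0) = 29 and T(4) = 51·4 + 29 = 233 ≡ 29 (mod 68).
So T(0) = T(4) while 0 ≠ 4, thus T is not injective, hence not bijective.
Since T is not bijective, we find the least positive k with T(k) = T(0): this means 51k ≡ 0 (mod 68), i.e. 68 ∣ 51k. Since gcd(51, 68) = 17, dividing through by 17 this holds exactly when 4 ∣ 3k, and as gcd(3, 4) = 1, exactly when 4 ∣ k.
The smallest positive such k is 4.

4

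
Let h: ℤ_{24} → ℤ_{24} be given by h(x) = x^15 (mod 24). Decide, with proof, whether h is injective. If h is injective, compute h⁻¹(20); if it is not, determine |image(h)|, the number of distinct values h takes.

15

h(0) = 0^15 = 0.
h(6): Repeated squaring mod 24: 6^1 ≡ 6, 6^2 ≡ 6² = 36 ≡ 12, 6^4 ≡ 12² = 144 ≡ 0, 6^8 ≡ 0² = 0. Since 15 = 8 + 4 + 2 + 1, 6^15 ≡ 0·0·12·6: 0·0 = 0, then 0·12 = 0, then 0·6 = 0. So 6^15 ≡ 0 (mod 24).
So h(0) = h(6) = 0 while 0 ≠ 6, thus h is not injective.
Since h is not injective, we determine |image(h)|. Computing x^15 mod 24 for each x (by repeated squaring, reducing mod 24 at every step), the values h(0), h(1), …, h(23) are: 0, 1, 8, 3, 16, 5, 0, 7, 8, 9, 16, 11, 0, 13, 8, 15, 16, 17, 0, 19, 8, 21, 16, 23.
The distinct values are {0, 1, 3, 5, 7, 8, 9, 11, 13, 15, 16, 17, 19, 21, 23}; there are 15 of them.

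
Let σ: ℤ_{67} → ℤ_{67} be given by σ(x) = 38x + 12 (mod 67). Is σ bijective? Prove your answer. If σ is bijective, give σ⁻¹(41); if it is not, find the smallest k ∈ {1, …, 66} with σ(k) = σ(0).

Suppose σ(a) = σ(b) in ℤ_{67}. Then 38a + 12 ≡ 38b + 12 (mod 67), hence 38(a − b) ≡ 0 (mod 67).
Since gcd(38, 67) = 1, 38 is invertible modulo 67, hence a − b ≡ 0 (mod 67), i.e. a = b.
We now compute 38⁻¹ mod 67 explicitly. Euclid's algorithm: 67 = 1·38 + 29, 38 = 1·29 + 9, 29 = 3·9 + 2, 9 = 4·2 + 1; back-substituting gives 1 = 30·38 − 17·67, so 38⁻¹ ≡ 30 (mod 67).
Then y ↦ 30(y − 12) is a two-sided inverse to σ, so every y ∈ ℤ_{67} has a preimage.
Therefore σ is bijective.
Since σ is bijective, we find σ⁻¹(41): we need 38x ≡ 41 − 12 ≡ 29 (mod 67). Using 38⁻¹ = 30: x ≡ 30·29 = 870 = 12·67 + 66, so x = 66.
Check: σ(66) = 38·66 + 12 = 2520 = 37·67 + 41 ≡ 41 (mod 67).

66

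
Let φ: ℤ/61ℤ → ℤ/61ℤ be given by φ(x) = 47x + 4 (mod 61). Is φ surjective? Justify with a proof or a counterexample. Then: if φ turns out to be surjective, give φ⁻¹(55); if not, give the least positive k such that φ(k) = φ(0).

Recall: surjectivity means every element of the codomain has a preimage under φ.
Since gcd(47, 61) = 1, 47 is invertible modulo 61. Euclid's algorithm: 61 = 1·47 + 14, 47 = 3·14 + 5, 14 = 2·5 + 4, 5 = 1·4 + 1; back-substituting gives 1 = 13·47 − 10·61, so 47⁻¹ ≡ 13 (mod 61).
For any y ∈ ℤ/61ℤ, x = 13(y − 4) mod 61 satisfies φ(x) = 47·13(y − 4) + 4 ≡ y (since 47·13 ≡ 1 mod 61). So every y has a preimage.
So φ is surjective.
Since φ is surjective, we find φ⁻¹(55): we need 47x ≡ 55 − 4 ≡ 51 (mod 61). Using 47⁻¹ = 13: x ≡ 13·51 = 663 = 10·61 + 53, so x = 53.
Check: φ(53) = 47·53 + 4 = 2495 = 40·61 + 55 ≡ 55 (mod 61).

53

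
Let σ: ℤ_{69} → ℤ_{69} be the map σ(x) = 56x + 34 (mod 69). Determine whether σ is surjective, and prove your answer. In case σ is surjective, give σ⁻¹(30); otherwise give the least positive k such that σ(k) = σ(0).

64

Since gcd(56, 69) = 1, 56 is invertible modulo 69. Euclid's algorithm: 69 = 1·56 + 13, 56 = 4·13 + 4, 13 = 3·4 + 1; back-substituting gives 1 = 53·56 − 43·69, so 56⁻¹ ≡ 53 (mod 69).
For any y ∈ ℤ_{69}, x = 53(y − 34) mod 69 satisfies σ(x) = 56·53(y − 34) + 34 ≡ y (since 56·53 ≡ 1 mod 69). So every y has a preimage.
So σ is surjective.
Since σ is surjective, we compute σ⁻¹(30): solve 56x + 34 ≡ 30 (mod 69), i.e. 56x ≡ 65 (mod 69).
Multiplying by 56⁻¹ = 53 gives x ≡ 53·65 = 3445 = 49·69 + 64 ≡ 64 (mod 69).
Check: σ(64) = 56·64 + 34 = 3618 = 52·69 + 30 ≡ 30 (mod 69).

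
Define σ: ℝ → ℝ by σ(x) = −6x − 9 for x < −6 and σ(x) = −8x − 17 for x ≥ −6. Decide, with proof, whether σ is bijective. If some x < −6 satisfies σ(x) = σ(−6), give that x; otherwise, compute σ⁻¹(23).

Both pieces are strictly decreasing (slopes −6 and −8), so each is injective on its own interval.
The left piece maps (−∞, −6) onto (27, ∞); the right piece maps [−6, ∞) onto (−∞, 31].
These images overlap. In particular σ(−6) = 31 (right piece), and solving −6x − 9 = 31 on the left piece gives x = −20/3 < −6.
So σ(−20/3) = σ(−6) with −20/3 ≠ −6, and σ is not injective, hence not bijective. This x = −20/3 is the requested value below −6.

-20/3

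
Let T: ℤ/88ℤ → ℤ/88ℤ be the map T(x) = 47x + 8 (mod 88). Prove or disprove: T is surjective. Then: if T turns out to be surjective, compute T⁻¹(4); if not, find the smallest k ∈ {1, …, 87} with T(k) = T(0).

Since gcd(47, 88) = 1, 47 is invertible modulo 88. Euclid's algorithm: 88 = 1·47 + 41, 47 = 1·41 + 6, 41 = 6·6 + 5, 6 = 1·5 + 1; back-substituting gives 1 = 15·47 − 8·88, so 47⁻¹ ≡ 15 (mod 88).
Then y ↦ 15(y − 8) is a two-sided inverse to T, so every y ∈ ℤ/88ℤ has a preimage.
So T is surjective.
Since T is surjective, we find T⁻¹(4): we need 47x ≡ 4 − 8 ≡ 84 (mod 88). Using 47⁻¹ = 15: x ≡ 15·84 = 1260 = 14·88 + 28, so x = 28.
Check: T(28) = 47·28 + 8 = 1324 = 15·88 + 4 ≡ 4 (mod 88).

28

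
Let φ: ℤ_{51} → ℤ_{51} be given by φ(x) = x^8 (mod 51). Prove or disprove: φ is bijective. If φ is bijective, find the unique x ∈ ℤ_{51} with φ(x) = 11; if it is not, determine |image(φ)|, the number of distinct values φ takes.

φ(1) = 1^8 = 1.
φ(2): Repeated squaring mod 51: 2^1 ≡ 2, 2^2 ≡ 2² = 4, 2^4 ≡ 4² = 16, 2^8 ≡ 16² = 256 ≡ 1. So 2^8 ≡ 1 (mod 51).
So φ(1) = φ(2) = 1 while 1 ≠ 2, hence φ is not injective, hence not bijective.
Since φ is not bijective, we determine |image(φ)|. Computing x^8 mod 51 for each x (by repeated squaring, reducing mod 51 at every step), the values φ(0), φ(1), …, φ(50) are: 0, 1, 1, 33, 1, 16, 33, 16, 1, 18, 16, 16, 33, 1, 16, 18, 1, 34, 18, 1, 16, 18, 16, 16, 33, 1, 1, 33, 16, 16, 18, 16, 1, 18, 34, 1, 18, 16, 1, 33, 16, 16, 18, 1, 16, 33, 16, 1, 33, 1, 1.
The distinct values are {0, 1, 16, 18, 33, 34}; there are 6 of them.

6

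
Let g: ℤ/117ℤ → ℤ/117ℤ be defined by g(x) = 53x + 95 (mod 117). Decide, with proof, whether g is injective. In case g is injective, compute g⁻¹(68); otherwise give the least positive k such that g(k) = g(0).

By definition, injectivity means: for all x_1, x_2 in the domain, g(x_1) = g(x_2) implies x_1 = x_2.
If g(x_1) = g(x_2), then 53x_1 ≡ 53x_2 (mod 117). Because gcd(53, 117) = 1, we may cancel 53 to get x_1 ≡ x_2 (mod 117).
Therefore g is injective.
We now compute 53⁻¹ mod 117 explicitly. Euclid's algorithm: 117 = 2·53 + 11, 53 = 4·11 + 9, 11 = 1·9 + 2, 9 = 4·2 + 1; back-substituting gives 1 = 53·53 − 24·117, so 53⁻¹ ≡ 53 (mod 117).
Since g is injective, we compute g⁻¹(68): solve 53x + 95 ≡ 68 (mod 117), i.e. 53x ≡ 90 (mod 117).
Multiplying by 53⁻¹ = 53 gives x ≡ 53·90 = 4770 = 40·117 + 90 ≡ 90 (mod 117).
Check: g(90) = 53·90 + 95 = 4865 = 41·117 + 68 ≡ 68 (mod 117).

90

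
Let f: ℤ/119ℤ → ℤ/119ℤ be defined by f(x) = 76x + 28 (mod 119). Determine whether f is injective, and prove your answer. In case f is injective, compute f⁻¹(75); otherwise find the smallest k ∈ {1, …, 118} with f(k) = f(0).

Recall that f is injective when f(x_1) = f(x_2) forces x_1 = x_2.
If f(x_1) = f(x_2), then 76x_1 ≡ 76x_2 (mod 119). Because gcd(76, 119) = 1, we may cancel 76 to get x_1 ≡ x_2 (mod 119).
Hence f is injective.
We now compute 76⁻¹ mod 119 explicitly. Euclid's algorithm: 119 = 1·76 + 43, 76 = 1·43 + 33, 43 = 1·33 + 10, 33 = 3·10 + 3, 10 = 3·3 + 1; back-substituting gives 1 = 83·76 − 53·119, so 76⁻¹ ≡ 83 (mod 119).
Since f is injective, we compute f⁻¹(75): solve 76x + 28 ≡ 75 (mod 119), i.e. 76x ≡ 47 (mod 119).
Multiplying by 76⁻¹ = 83 gives x ≡ 83·47 = 3901 = 32·119 + 93 ≡ 93 (mod 119).
Check: f(93) = 76·93 + 28 = 7096 = 59·119 + 75 ≡ 75 (mod 119).

93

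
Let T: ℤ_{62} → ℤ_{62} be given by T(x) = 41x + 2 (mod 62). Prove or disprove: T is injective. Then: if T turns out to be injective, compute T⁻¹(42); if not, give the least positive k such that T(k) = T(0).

4

By definition, injectivity means: for all s, t in the domain, T(s) = T(t) implies s = t.
Suppose T(s) = T(t) in ℤ_{62}. Then 41s + 2 ≡ 41t + 2 (mod 62), hence 41(s − t) ≡ 0 (mod 62).
Since gcd(41, 62) = 1, 41 is invertible modulo 62, hence s − t ≡ 0 (mod 62), i.e. s = t.
Thus T is injective.
We now compute 41⁻¹ mod 62 explicitly. Euclid's algorithm: 62 = 1·41 + 21, 41 = 1·21 + 20, 21 = 1·20 + 1; back-substituting gives 1 = 59·41 − 39·62, so 41⁻¹ ≡ 59 (mod 62).
Since T is injective, we compute T⁻¹(42): solve 41x + 2 ≡ 42 (mod 62), i.e. 41x ≡ 40 (mod 62).
Multiplying by 41⁻¹ = 59 gives x ≡ 59·40 = 2360 = 38·62 + 4 ≡ 4 (mod 62).
Check: T(4) = 41·4 + 2 = 166 = 2·62 + 42 ≡ 42 (mod 62).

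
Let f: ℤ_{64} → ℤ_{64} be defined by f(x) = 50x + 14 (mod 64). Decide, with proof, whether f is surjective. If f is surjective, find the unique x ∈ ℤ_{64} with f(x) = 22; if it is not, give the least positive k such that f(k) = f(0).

32

By definition, surjectivity means every element of the codomain has a preimage under f.
Since gcd(50, 64) = 2, we have 50x ≡ 0 (mod 2) for all x, so f(x) ≡ 0 (mod 2).
But 1 ≢ 0 (mod 2), so 1 ∈ ℤ_{64} has no preimage. So f is not surjective.
Since f is not surjective, we find the least positive k with f(k) = f(0): this means 50k ≡ 0 (mod 64), i.e. 64 ∣ 50k. Since gcd(50, 64) = 2, dividing through by 2 this holds exactly when 32 ∣ 25k, and as gcd(25, 32) = 1, exactly when 32 ∣ k.
The smallest positive such k is 32.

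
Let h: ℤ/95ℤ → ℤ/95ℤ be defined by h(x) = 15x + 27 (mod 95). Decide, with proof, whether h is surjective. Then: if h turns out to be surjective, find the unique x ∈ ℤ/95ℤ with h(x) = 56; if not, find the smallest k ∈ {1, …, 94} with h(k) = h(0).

Since gcd(15, 95) = 5, we have 15x ≡ 0 (mod 5) for all x, so h(x) ≡ 2 (mod 5).
But 0 ≢ 2 (mod 5), so 0 ∈ ℤ/95ℤ has no preimage. So h is not surjective.
Since h is not surjective, we find the least positive k with h(k) = h(0): this means 15k ≡ 0 (mod 95), i.e. 95 ∣ 15k. Since gcd(15, 95) = 5, dividing through by 5 this holds exactly when 19 ∣ 3k, and as gcd(3, 19) = 1, exactly when 19 ∣ k.
The smallest positive such k is 19.

19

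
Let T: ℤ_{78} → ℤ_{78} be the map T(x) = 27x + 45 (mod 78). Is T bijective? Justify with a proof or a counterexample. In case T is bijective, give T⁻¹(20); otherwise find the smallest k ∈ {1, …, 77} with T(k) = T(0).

We have gcd(27, 78) = 3 > 1. Taking u = 0 and v = 26: T(0) = 45 and T(26) = 27·26 + 45 = 747 ≡ 45 (mod 78).
So T(0) = T(26) while 0 ≠ 26, thus T is not injective, hence not bijective.
Since T is not bijective, we find the least positive k with T(k) = T(0): this means 27k ≡ 0 (mod 78), i.e. 78 ∣ 27k. Since gcd(27, 78) = 3, dividing through by 3 this holds exactly when 26 ∣ 9k, and as gcd(9, 26) = 1, exactly when 26 ∣ k.
The smallest positive such k is 26.

26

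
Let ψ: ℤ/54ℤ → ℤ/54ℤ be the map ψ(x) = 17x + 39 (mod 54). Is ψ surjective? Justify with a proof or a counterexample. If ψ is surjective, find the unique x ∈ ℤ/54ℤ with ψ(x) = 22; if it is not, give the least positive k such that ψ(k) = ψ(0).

53

Since gcd(17, 54) = 1, 17 is invertible modulo 54. Euclid's algorithm: 54 = 3·17 + 3, 17 = 5·3 + 2, 3 = 1·2 + 1; back-substituting gives 1 = 35·17 − 11·54, so 17⁻¹ ≡ 35 (mod 54).
For any y ∈ ℤ/54ℤ, x = 35(y − 39) mod 54 satisfies ψ(x) = 17·35(y − 39) + 39 ≡ y (since 17·35 ≡ 1 mod 54). So every y has a preimage.
So ψ is surjective.
Since ψ is surjective, we find ψ⁻¹(22): we need 17x ≡ 22 − 39 ≡ 37 (mod 54). Using 17⁻¹ = 35: x ≡ 35·37 = 1295 = 23·54 + 53, so x = 53.
Check: ψ(53) = 17·53 + 39 = 940 = 17·54 + 22 ≡ 22 (mod 54).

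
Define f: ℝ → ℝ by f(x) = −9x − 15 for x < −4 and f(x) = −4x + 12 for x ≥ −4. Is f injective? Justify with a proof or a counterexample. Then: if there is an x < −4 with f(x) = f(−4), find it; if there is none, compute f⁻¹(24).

Both pieces are strictly decreasing (slopes −9 and −4), so each is injective on its own interval.
The left piece maps (−∞, −4) onto (21, ∞); the right piece maps [−4, ∞) onto (−∞, 28].
These images overlap. In particular f(−4) = 28 (right piece), and solving −9x − 15 = 28 on the left piece gives x = −43/9 < −4.
So f(−43/9) = f(−4) with −43/9 ≠ −4, and f is not injective. This x = −43/9 is the requested value below −4.

-43/9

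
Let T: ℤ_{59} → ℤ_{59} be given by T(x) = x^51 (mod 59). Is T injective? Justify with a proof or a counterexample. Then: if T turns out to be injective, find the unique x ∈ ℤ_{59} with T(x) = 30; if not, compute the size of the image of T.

Since 59 is prime, the nonzero elements of ℤ_{59} form a cyclic group of order 58.
As gcd(51, 58) = 1, raising to the 51st power is a bijection on this group: if u^51 ≡ v^51 then (uv^{−1})^51 = 1, and the only element of order dividing gcd(51, 58) = 1 is 1, so u = v.
With T(0) = 0 this makes T injective on all of ℤ_{59}, hence bijective (finite equal-size domain and codomain). In particular T is injective.
Since T is injective, we find the preimage of 30. The inverse of x ↦ x^51 on (ℤ_{59})^× is x ↦ x^33, because 51·33 = 1683 = 29·58 + 1 ≡ 1 (mod 58) and x^{58} = 1 for x ≠ 0 (Fermat). So T⁻¹(30) = 30^33 mod 59.
Repeated squaring mod 59: 30^1 ≡ 30, 30^2 ≡ 30² = 900 ≡ 15, 30^4 ≡ 15² = 225 ≡ 48, 30^8 ≡ 48² = 2304 ≡ 3, 30^16 ≡ 3² = 9, 30^32 ≡ 9² = 81 ≡ 22. Since 33 = 32 + 1, 30^33 ≡ 22·30: 22·30 = 660 ≡ 11. So 30^33 ≡ 11 (mod 59).
Hence T⁻¹(30) = 11.

11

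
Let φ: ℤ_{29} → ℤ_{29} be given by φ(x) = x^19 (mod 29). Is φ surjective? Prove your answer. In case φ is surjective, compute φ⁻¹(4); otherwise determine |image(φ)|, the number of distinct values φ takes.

6

Since 29 is prime, the nonzero elements of ℤ_{29} form a cyclic group of order 28.
As gcd(19, 28) = 1, raising to the 19th power is a bijection on this group: if u^19 ≡ v^19 then (uv^{−1})^19 = 1, and the only element of order dividing gcd(19, 28) = 1 is 1, so u = v.
With φ(0) = 0 this makes φ injective on all of ℤ_{29}, hence bijective (finite equal-size domain and codomain). In particular φ is surjective.
Since φ is surjective, we find the preimage of 4. The inverse of x ↦ x^19 on (ℤ_{29})^× is x ↦ x^3, because 19·3 = 57 = 2·28 + 1 ≡ 1 (mod 28) and x^{28} = 1 for x ≠ 0 (Fermat). So φ⁻¹(4) = 4^3 mod 29.
Repeated squaring mod 29: 4^1 ≡ 4, 4^2 ≡ 4² = 16. Since 3 = 2 + 1, 4^3 ≡ 16·4: 16·4 = 64 ≡ 6. So 4^3 ≡ 6 (mod 29).
Hence φ⁻¹(4) = 6.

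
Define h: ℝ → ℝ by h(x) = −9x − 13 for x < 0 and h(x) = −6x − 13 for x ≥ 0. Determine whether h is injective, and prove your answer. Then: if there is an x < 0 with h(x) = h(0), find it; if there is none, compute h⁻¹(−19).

1

Both pieces are strictly decreasing (slopes −9 and −6), so each is injective on its own interval.
The left piece maps (−∞, 0) onto (−13, ∞); the right piece maps [0, ∞) onto (−∞, −13].
These images are disjoint, so no value is attained by both pieces. So h is injective.
Because the two images are disjoint, no x < 0 has h(x) = h(0), so we compute h⁻¹(−19): −19 lies in (−∞, −13], so solve −6x − 13 = −19: x = (−19 + 13)/(−6) = 1.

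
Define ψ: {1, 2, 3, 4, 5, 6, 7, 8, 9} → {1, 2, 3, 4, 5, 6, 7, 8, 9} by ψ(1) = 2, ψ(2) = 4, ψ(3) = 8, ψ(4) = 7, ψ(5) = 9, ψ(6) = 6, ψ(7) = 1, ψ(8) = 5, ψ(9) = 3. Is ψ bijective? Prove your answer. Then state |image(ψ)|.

9

The values 2, 4, 8, 7, 9, 6, 1, 5, 3 are a permutation of {1, 2, 3, 4, 5, 6, 7, 8, 9}: each element appears exactly once.
So ψ is injective and surjective, hence bijective.
The image of ψ is {1, 2, 3, 4, 5, 6, 7, 8, 9}, which has 9 elements.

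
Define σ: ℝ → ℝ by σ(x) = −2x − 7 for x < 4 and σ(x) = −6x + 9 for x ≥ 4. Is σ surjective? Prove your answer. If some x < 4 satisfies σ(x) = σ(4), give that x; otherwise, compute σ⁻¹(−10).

Both pieces are strictly decreasing (slopes −2 and −6), so each is injective on its own interval.
The left piece maps (−∞, 4) onto (−15, ∞); the right piece maps [4, ∞) onto (−∞, −15].
These images together cover ℝ, so σ is surjective.
Because the two images are disjoint, no x < 4 has σ(x) = σ(4), so we compute σ⁻¹(−10): −10 lies in (−15, ∞), so solve −2x − 7 = −10: x = (−10 + 7)/(−2) = 3/2.

3/2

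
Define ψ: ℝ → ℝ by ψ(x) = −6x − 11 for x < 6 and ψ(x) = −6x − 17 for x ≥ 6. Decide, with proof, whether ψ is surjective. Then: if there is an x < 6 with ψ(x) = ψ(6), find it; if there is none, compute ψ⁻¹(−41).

Both pieces are strictly decreasing (slopes −6 and −6), so each is injective on its own interval.
The left piece maps (−∞, 6) onto (−47, ∞); the right piece maps [6, ∞) onto (−∞, −53].
The union (−47, ∞) ∪ (−∞, −53] omits the interval between −47 and −53; in particular −47 has no preimage. So ψ is not surjective.
Because the two images are disjoint, no x < 6 has ψ(x) = ψ(6), so we compute ψ⁻¹(−41): −41 lies in (−47, ∞), so solve −6x − 11 = −41: x = (−41 + 11)/(−6) = 5.

5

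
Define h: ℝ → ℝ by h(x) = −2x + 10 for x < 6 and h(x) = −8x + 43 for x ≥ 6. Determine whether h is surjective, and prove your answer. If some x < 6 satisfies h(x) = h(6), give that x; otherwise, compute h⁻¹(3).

Both pieces are strictly decreasing (slopes −2 and −8), so each is injective on its own interval.
The left piece maps (−∞, 6) onto (−2, ∞); the right piece maps [6, ∞) onto (−∞, −5].
The union (−2, ∞) ∪ (−∞, −5] omits the interval between −2 and −5; in particular −2 has no preimage. So h is not surjective.
Because the two images are disjoint, no x < 6 has h(x) = h(6), so we compute h⁻¹(3): 3 lies in (−2, ∞), so solve −2x + 10 = 3: x = (3 − 10)/(−2) = 7/2.

7/2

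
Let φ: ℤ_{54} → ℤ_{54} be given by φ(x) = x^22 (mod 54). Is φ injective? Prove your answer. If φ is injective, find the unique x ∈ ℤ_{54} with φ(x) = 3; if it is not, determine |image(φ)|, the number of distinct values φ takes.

φ(0) = 0^22 = 0.
φ(6): Repeated squaring mod 54: 6^1 ≡ 6, 6^2 ≡ 6² = 36, 6^4 ≡ 36² = 1296 ≡ 0, 6^8 ≡ 0² = 0, 6^16 ≡ 0² = 0. Since 22 = 16 + 4 + 2, 6^22 ≡ 0·0·36: 0·0 = 0, then 0·36 = 0. So 6^22 ≡ 0 (mod 54).
So φ(0) = φ(6) = 0 while 0 ≠ 6, hence φ is not injective.
Since φ is not injective, we determine |image(φ)|. Computing x^22 mod 54 for each x (by repeated squaring, reducing mod 54 at every step), the values φ(0), φ(1), …, φ(53) are: 0, 1, 16, 27, 40, 31, 0, 25, 46, 27, 10, 7, 0, 49, 22, 27, 34, 37, 0, 19, 52, 27, 4, 13, 0, 43, 28, 27, 28, 43, 0, 13, 4, 27, 52, 19, 0, 37, 34, 27, 22, 49, 0, 7, 10, 27, 46, 25, 0, 31, 40, 27, 16, 1.
The distinct values are {0, 1, 4, 7, 10, 13, 16, 19, 22, 25, 27, 28, 31, 34, 37, 40, 43, 46, 49, 52}; there are 20 of them.

20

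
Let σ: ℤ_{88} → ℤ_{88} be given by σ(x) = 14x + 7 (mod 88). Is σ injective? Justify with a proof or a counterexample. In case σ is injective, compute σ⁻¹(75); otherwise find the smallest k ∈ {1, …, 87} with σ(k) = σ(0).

44

We have gcd(14, 88) = 2 > 1. Taking u = 0 and v = 44: σ(0) = 7 and σ(44) = 14·44 + 7 = 623 ≡ 7 (mod 88).
So σ(0) = σ(44) while 0 ≠ 44, thus σ is not injective.
Since σ is not injective, we find the least positive k with σ(k) = σ(0): this means 14k ≡ 0 (mod 88), i.e. 88 ∣ 14k. Since gcd(14, 88) = 2, dividing through by 2 this holds exactly when 44 ∣ 7k, and as gcd(7, 44) = 1, exactly when 44 ∣ k.
The smallest positive such k is 44.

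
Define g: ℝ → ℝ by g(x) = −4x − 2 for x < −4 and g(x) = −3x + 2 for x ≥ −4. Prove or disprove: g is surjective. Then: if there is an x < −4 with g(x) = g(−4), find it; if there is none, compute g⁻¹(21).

-23/4

Both pieces are strictly decreasing (slopes −4 and −3), so each is injective on its own interval.
The left piece maps (−∞, −4) onto (14, ∞); the right piece maps [−4, ∞) onto (−∞, 14].
These images together cover ℝ, so g is surjective.
Because the two images are disjoint, no x < −4 has g(x) = g(−4), so we compute g⁻¹(21): 21 lies in (14, ∞), so solve −4x − 2 = 21: x = (21 + 2)/(−4) = −23/4.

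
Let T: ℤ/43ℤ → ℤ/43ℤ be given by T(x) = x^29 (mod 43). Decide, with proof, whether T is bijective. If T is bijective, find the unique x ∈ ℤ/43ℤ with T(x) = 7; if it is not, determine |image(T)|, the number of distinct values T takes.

Since 43 is prime, the nonzero elements of ℤ/43ℤ form a cyclic group of order 42.
As gcd(29, 42) = 1, raising to the 29th power is a bijection on this group: if a^29 ≡ b^29 then (ab^{−1})^29 = 1, and the only element of order dividing gcd(29, 42) = 1 is 1, so a = b.
With T(0) = 0 this makes T injective on all of ℤ/43ℤ, hence bijective (finite equal-size domain and codomain). In particular T is bijective.
Since T is bijective, we find the preimage of 7. The inverse of x ↦ x^29 on (ℤ/43ℤ)^× is x ↦ x^29, because 29·29 = 841 = 20·42 + 1 ≡ 1 (mod 42) and x^{42} = 1 for x ≠ 0 (Fermat). So T⁻¹(7) = 7^29 mod 43.
Repeated squaring mod 43: 7^1 ≡ 7, 7^2 ≡ 7² = 49 ≡ 6, 7^4 ≡ 6² = 36, 7^8 ≡ 36² = 1296 ≡ 6, 7^16 ≡ 6² = 36. Since 29 = 16 + 8 + 4 + 1, 7^29 ≡ 36·6·36·7: 36·6 = 216 ≡ 1, then 1·36 = 36, then 36·7 = 252 ≡ 37. So 7^29 ≡ 37 (mod 43).
Hence T⁻¹(7) = 37.

37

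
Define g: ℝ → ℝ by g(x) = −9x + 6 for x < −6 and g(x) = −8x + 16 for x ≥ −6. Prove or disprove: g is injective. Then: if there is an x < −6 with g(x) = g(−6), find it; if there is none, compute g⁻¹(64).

-58/9

Both pieces are strictly decreasing (slopes −9 and −8), so each is injective on its own interval.
The left piece maps (−∞, −6) onto (60, ∞); the right piece maps [−6, ∞) onto (−∞, 64].
These images overlap. In particular g(−6) = 64 (right piece), and solving −9x + 6 = 64 on the left piece gives x = −58/9 < −6.
So g(−58/9) = g(−6) with −58/9 ≠ −6, and g is not injective. This x = −58/9 is the requested value below −6.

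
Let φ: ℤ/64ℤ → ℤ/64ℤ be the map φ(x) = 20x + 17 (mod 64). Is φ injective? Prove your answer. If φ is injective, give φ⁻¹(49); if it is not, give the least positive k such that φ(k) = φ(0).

We have gcd(20, 64) = 4 > 1. Taking s = 0 and t = 16: φ(0) = 17 and φ(16) = 20·16 + 17 = 337 ≡ 17 (mod 64).
So φ(0) = φ(16) while 0 ≠ 16, thus φ is not injective.
Since φ is not injective, we find the least positive k with φ(k) = φ(0): this means 20k ≡ 0 (mod 64), i.e. 64 ∣ 20k. Since gcd(20, 64) = 4, dividing through by 4 this holds exactly when 16 ∣ 5k, and as gcd(5, 16) = 1, exactly when 16 ∣ k.
The smallest positive such k is 16.

16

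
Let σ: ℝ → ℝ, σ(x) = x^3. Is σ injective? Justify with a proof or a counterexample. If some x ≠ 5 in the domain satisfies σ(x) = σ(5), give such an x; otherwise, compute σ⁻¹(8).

On ℝ, x ↦ x^3 is strictly increasing (since 3 is odd), so σ(x_1) = σ(x_2) forces x_1 = x_2. Thus σ is injective.
Since x ↦ x^3 is strictly increasing on ℝ, it is injective there, so no x ≠ 5 in the domain has σ(x) = σ(5). We therefore compute σ⁻¹(8) = 8^{1/3} = 2 (indeed 2^3 = 8).

2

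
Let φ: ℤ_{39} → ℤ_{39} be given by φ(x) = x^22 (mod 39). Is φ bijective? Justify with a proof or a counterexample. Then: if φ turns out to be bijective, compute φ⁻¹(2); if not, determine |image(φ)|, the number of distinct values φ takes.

14

φ(5): Repeated squaring mod 39: 5^1 ≡ 5, 5^2 ≡ 5² = 25, 5^4 ≡ 25² = 625 ≡ 1, 5^8 ≡ 1² = 1, 5^16 ≡ 1² = 1. Since 22 = 16 + 4 + 2, 5^22 ≡ 1·1·25: 1·1 = 1, then 1·25 = 25. So 5^22 ≡ 25 (mod 39).
φ(8): Repeated squaring mod 39: 8^1 ≡ 8, 8^2 ≡ 8² = 64 ≡ 25, 8^4 ≡ 25² = 625 ≡ 1, 8^8 ≡ 1² = 1, 8^16 ≡ 1² = 1. Since 22 = 16 + 4 + 2, 8^22 ≡ 1·1·25: 1·1 = 1, then 1·25 = 25. So 8^22 ≡ 25 (mod 39).
So φ(5) = φ(8) = 25 while 5 ≠ 8, thus φ is not injective, hence not bijective.
Since φ is not bijective, we determine |image(φ)|. Computing x^22 mod 39 for each x (by repeated squaring, reducing mod 39 at every step), the values φ(0), φ(1), …, φ(38) are: 0, 1, 10, 3, 22, 25, 30, 4, 25, 9, 16, 10, 27, 13, 1, 36, 16, 22, 12, 4, 4, 12, 22, 16, 36, 1, 13, 27, 10, 16, 9, 25, 4, 30, 25, 22, 3, 10, 1.
The distinct values are {0, 1, 3, 4, 9, 10, 12, 13, 16, 22, 25, 27, 30, 36}; there are 14 of them.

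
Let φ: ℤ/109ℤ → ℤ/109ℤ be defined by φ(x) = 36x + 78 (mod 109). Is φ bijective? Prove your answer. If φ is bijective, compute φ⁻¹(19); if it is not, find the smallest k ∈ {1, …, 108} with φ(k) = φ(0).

68

Suppose φ(u) = φ(v) in ℤ/109ℤ. Then 36u + 78 ≡ 36v + 78 (mod 109), hence 36(u − v) ≡ 0 (mod 109).
Since gcd(36, 109) = 1, 36 is invertible modulo 109, therefore u − v ≡ 0 (mod 109), i.e. u = v.
We now compute 36⁻¹ mod 109 explicitly. Euclid's algorithm: 109 = 3·36 + 1; back-substituting gives 1 = 106·36 − 35·109, so 36⁻¹ ≡ 106 (mod 109).
For any y ∈ ℤ/109ℤ, x = 106(y − 78) mod 109 satisfies φ(x) = 36·106(y − 78) + 78 ≡ y (since 36·106 ≡ 1 mod 109). So every y has a preimage.
So φ is bijective.
Since φ is bijective, we compute φ⁻¹(19): solve 36x + 78 ≡ 19 (mod 109), i.e. 36x ≡ 50 (mod 109).
Multiplying by 36⁻¹ = 106 gives x ≡ 106·50 = 5300 = 48·109 + 68 ≡ 68 (mod 109).
Check: φ(68) = 36·68 + 78 = 2526 = 23·109 + 19 ≡ 19 (mod 109).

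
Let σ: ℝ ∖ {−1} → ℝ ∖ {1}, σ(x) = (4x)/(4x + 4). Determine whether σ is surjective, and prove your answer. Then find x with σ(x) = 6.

-6/5

For any y ≠ 1, solving y(4x + 4) = 4x for x gives a well-defined x ≠ −1. So σ is surjective.
Solving σ(x) = 6: cross-multiplying gives 4x = 6(4x + 4), which rearranges to −20x = 24, so x = −6/5.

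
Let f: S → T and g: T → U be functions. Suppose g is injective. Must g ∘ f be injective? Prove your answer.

No. Take S = {1, 2}, T = U = {1, 2, 3, 4}, f(1) = f(2) = 1, and g = identity (injective).
Then (g ∘ f)(1) = (g ∘ f)(2) = 1 with 1 ≠ 2, so g ∘ f is not injective.

not injective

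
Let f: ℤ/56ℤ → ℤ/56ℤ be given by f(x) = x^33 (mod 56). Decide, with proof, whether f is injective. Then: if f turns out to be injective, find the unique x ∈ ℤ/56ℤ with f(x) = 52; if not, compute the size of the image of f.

15

f(2): Repeated squaring mod 56: 2^1 ≡ 2, 2^2 ≡ 2² = 4, 2^4 ≡ 4² = 16, 2^8 ≡ 16² = 256 ≡ 32, 2^16 ≡ 32² = 1024 ≡ 16, 2^32 ≡ 16² = 256 ≡ 32. Since 33 = 32 + 1, 2^33 ≡ 32·2: 32·2 = 64 ≡ 8. So 2^33 ≡ 8 (mod 56).
f(4): Repeated squaring mod 56: 4^1 ≡ 4, 4^2 ≡ 4² = 16, 4^4 ≡ 16² = 256 ≡ 32, 4^8 ≡ 32² = 1024 ≡ 16, 4^16 ≡ 16² = 256 ≡ 32, 4^32 ≡ 32² = 1024 ≡ 16. Since 33 = 32 + 1, 4^33 ≡ 16·4: 16·4 = 64 ≡ 8. So 4^33 ≡ 8 (mod 56).
So f(2) = f(4) = 8 while 2 ≠ 4, thus f is not injective.
Since f is not injective, we determine |image(f)|. Computing x^33 mod 56 for each x (by repeated squaring, reducing mod 56 at every step), the values f(0), f(1), …, f(55) are: 0, 1, 8, 27, 8, 13, 48, 7, 8, 1, 48, 43, 48, 13, 0, 15, 8, 41, 8, 27, 48, 21, 8, 15, 48, 1, 48, 27, 0, 29, 8, 55, 8, 41, 48, 35, 8, 29, 48, 15, 48, 41, 0, 43, 8, 13, 8, 55, 48, 49, 8, 43, 48, 29, 48, 55.
The distinct values are {0, 1, 7, 8, 13, 15, 21, 27, 29, 35, 41, 43, 48, 49, 55}; there are 15 of them.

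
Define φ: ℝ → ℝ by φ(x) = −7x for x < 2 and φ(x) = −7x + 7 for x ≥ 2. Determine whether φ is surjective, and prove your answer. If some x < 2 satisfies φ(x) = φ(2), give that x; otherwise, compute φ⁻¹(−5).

Both pieces are strictly decreasing (slopes −7 and −7), so each is injective on its own interval.
The left piece maps (−∞, 2) onto (−14, ∞); the right piece maps [2, ∞) onto (−∞, −7].
The union (−14, ∞) ∪ (−∞, −7] covers ℝ, so φ is surjective.
For the follow-up: the images overlap, so an x < 2 with φ(x) = φ(2) exists. φ(2) = −7; solving −7x = −7 for x < 2 gives x = (−7 − 0)/(−7) = 1.

1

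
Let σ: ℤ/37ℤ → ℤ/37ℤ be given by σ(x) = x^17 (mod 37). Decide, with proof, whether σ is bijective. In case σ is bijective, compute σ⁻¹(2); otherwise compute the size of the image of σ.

18

Since 37 is prime, the nonzero elements of ℤ/37ℤ form a cyclic group of order 36.
As gcd(17, 36) = 1, raising to the 17th power is a bijection on this group: if a^17 ≡ b^17 then (ab^{−1})^17 = 1, and the only element of order dividing gcd(17, 36) = 1 is 1, so a = b.
With σ(0) = 0 this makes σ injective on all of ℤ/37ℤ, hence bijective (finite equal-size domain and codomain). In particular σ is bijective.
Since σ is bijective, we find the preimage of 2. The inverse of x ↦ x^17 on (ℤ/37ℤ)^× is x ↦ x^17, because 17·17 = 289 = 8·36 + 1 ≡ 1 (mod 36) and x^{36} = 1 for x ≠ 0 (Fermat). So σ⁻¹(2) = 2^17 mod 37.
Repeated squaring mod 37: 2^1 ≡ 2, 2^2 ≡ 2² = 4, 2^4 ≡ 4² = 16, 2^8 ≡ 16² = 256 ≡ 34, 2^16 ≡ 34² = 1156 ≡ 9. Since 17 = 16 + 1, 2^17 ≡ 9·2: 9·2 = 18. So 2^17 ≡ 18 (mod 37).
Hence σ⁻¹(2) = 18.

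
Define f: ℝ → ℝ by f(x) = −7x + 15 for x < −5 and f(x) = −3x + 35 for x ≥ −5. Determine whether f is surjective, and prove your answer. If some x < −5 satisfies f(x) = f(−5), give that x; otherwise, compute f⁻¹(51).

Both pieces are strictly decreasing (slopes −7 and −3), so each is injective on its own interval.
The left piece maps (−∞, −5) onto (50, ∞); the right piece maps [−5, ∞) onto (−∞, 50].
These images together cover ℝ, so f is surjective.
Because the two images are disjoint, no x < −5 has f(x) = f(−5), so we compute f⁻¹(51): 51 lies in (50, ∞), so solve −7x + 15 = 51: x = (51 − 15)/(−7) = −36/7.

-36/7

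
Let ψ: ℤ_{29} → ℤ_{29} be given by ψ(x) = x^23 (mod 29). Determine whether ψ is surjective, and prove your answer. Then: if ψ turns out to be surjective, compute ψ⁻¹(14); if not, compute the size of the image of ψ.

Since 29 is prime, the nonzero elements of ℤ_{29} form a cyclic group of order 28.
As gcd(23, 28) = 1, raising to the 23rd power is a bijection on this group: if x_1^23 ≡ x_2^23 then (x_1x_2^{−1})^23 = 1, and the only element of order dividing gcd(23, 28) = 1 is 1, so x_1 = x_2.
With ψ(0) = 0 this makes ψ injective on all of ℤ_{29}, hence bijective (finite equal-size domain and codomain). In particular ψ is surjective.
Since ψ is surjective, we find the preimage of 14. The inverse of x ↦ x^23 on (ℤ_{29})^× is x ↦ x^11, because 23·11 = 253 = 9·28 + 1 ≡ 1 (mod 28) and x^{28} = 1 for x ≠ 0 (Fermat). So ψ⁻¹(14) = 14^11 mod 29.
Repeated squaring mod 29: 14^1 ≡ 14, 14^2 ≡ 14² = 196 ≡ 22, 14^4 ≡ 22² = 484 ≡ 20, 14^8 ≡ 20² = 400 ≡ 23. Since 11 = 8 + 2 + 1, 14^11 ≡ 23·22·14: 23·22 = 506 ≡ 13, then 13·14 = 182 ≡ 8. So 14^11 ≡ 8 (mod 29).
Hence ψ⁻¹(14) = 8.

8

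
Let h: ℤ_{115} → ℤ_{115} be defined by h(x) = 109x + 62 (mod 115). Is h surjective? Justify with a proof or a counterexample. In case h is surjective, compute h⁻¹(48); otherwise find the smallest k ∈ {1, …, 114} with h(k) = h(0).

79

Recall: surjectivity means every element of the codomain has a preimage under h.
Since gcd(109, 115) = 1, 109 is invertible modulo 115. Euclid's algorithm: 115 = 1·109 + 6, 109 = 18·6 + 1; back-substituting gives 1 = 19·109 − 18·115, so 109⁻¹ ≡ 19 (mod 115).
For any y ∈ ℤ_{115}, x = 19(y − 62) mod 115 satisfies h(x) = 109·19(y − 62) + 62 ≡ y (since 109·19 ≡ 1 mod 115). So every y has a preimage.
So h is surjective.
Since h is surjective, we compute h⁻¹(48): solve 109x + 62 ≡ 48 (mod 115), i.e. 109x ≡ 101 (mod 115).
Multiplying by 109⁻¹ = 19 gives x ≡ 19·101 = 1919 = 16·115 + 79 ≡ 79 (mod 115).
Check: h(79) = 109·79 + 62 = 8673 = 75·115 + 48 ≡ 48 (mod 115).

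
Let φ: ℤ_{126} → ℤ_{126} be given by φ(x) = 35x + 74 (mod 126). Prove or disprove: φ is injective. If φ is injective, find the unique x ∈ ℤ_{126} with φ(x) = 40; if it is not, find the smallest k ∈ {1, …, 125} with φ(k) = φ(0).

We have gcd(35, 126) = 7 > 1. Taking s = 0 and t = 18: φ(0) = 74 and φ(18) = 35·18 + 74 = 704 ≡ 74 (mod 126).
So φ(0) = φ(18) while 0 ≠ 18, hence φ is not injective.
Since φ is not injective, we find the least positive k with φ(k) = φ(0): this means 35k ≡ 0 (mod 126), i.e. 126 ∣ 35k. Since gcd(35, 126) = 7, dividing through by 7 this holds exactly when 18 ∣ 5k, and as gcd(5, 18) = 1, exactly when 18 ∣ k.
The smallest positive such k is 18.

18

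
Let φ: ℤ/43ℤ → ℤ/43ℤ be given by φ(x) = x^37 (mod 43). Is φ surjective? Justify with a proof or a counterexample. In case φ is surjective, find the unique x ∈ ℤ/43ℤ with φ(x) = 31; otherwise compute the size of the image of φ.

Since 43 is prime, the nonzero elements of ℤ/43ℤ form a cyclic group of order 42.
As gcd(37, 42) = 1, raising to the 37th power is a bijection on this group: if u^37 ≡ v^37 then (uv^{−1})^37 = 1, and the only element of order dividing gcd(37, 42) = 1 is 1, so u = v.
With φ(0) = 0 this makes φ injective on all of ℤ/43ℤ, hence bijective (finite equal-size domain and codomain). In particular φ is surjective.
Since φ is surjective, we find the preimage of 31. The inverse of x ↦ x^37 on (ℤ/43ℤ)^× is x ↦ x^25, because 37·25 = 925 = 22·42 + 1 ≡ 1 (mod 42) and x^{42} = 1 for x ≠ 0 (Fermat). So φ⁻¹(31) = 31^25 mod 43.
Repeated squaring mod 43: 31^1 ≡ 31, 31^2 ≡ 31² = 961 ≡ 15, 31^4 ≡ 15² = 225 ≡ 10, 31^8 ≡ 10² = 100 ≡ 14, 31^16 ≡ 14² = 196 ≡ 24. Since 25 = 16 + 8 + 1, 31^25 ≡ 24·14·31: 24·14 = 336 ≡ 35, then 35·31 = 1085 ≡ 10. So 31^25 ≡ 10 (mod 43).
Hence φ⁻¹(31) = 10.

10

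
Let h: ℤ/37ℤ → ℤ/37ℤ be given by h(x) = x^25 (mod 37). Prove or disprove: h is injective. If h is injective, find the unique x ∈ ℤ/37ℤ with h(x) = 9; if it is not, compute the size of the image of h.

12

Since 37 is prime, the nonzero elements of ℤ/37ℤ form a cyclic group of order 36.
As gcd(25, 36) = 1, raising to the 25th power is a bijection on this group: if x_1^25 ≡ x_2^25 then (x_1x_2^{−1})^25 = 1, and the only element of order dividing gcd(25, 36) = 1 is 1, so x_1 = x_2.
With h(0) = 0 this makes h injective on all of ℤ/37ℤ, hence bijective (finite equal-size domain and codomain). In particular h is injective.
Since h is injective, we find the preimage of 9. The inverse of x ↦ x^25 on (ℤ/37ℤ)^× is x ↦ x^13, because 25·13 = 325 = 9·36 + 1 ≡ 1 (mod 36) and x^{36} = 1 for x ≠ 0 (Fermat). So h⁻¹(9) = 9^13 mod 37.
Repeated squaring mod 37: 9^1 ≡ 9, 9^2 ≡ 9² = 81 ≡ 7, 9^4 ≡ 7² = 49 ≡ 12, 9^8 ≡ 12² = 144 ≡ 33. Since 13 = 8 + 4 + 1, 9^13 ≡ 33·12·9: 33·12 = 396 ≡ 26, then 26·9 = 234 ≡ 12. So 9^13 ≡ 12 (mod 37).
Hence h⁻¹(9) = 12.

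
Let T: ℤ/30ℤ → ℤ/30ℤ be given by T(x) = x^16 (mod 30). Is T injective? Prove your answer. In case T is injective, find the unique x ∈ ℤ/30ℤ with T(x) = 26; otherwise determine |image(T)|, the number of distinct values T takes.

T(2): Repeated squaring mod 30: 2^1 ≡ 2, 2^2 ≡ 2² = 4, 2^4 ≡ 4² = 16, 2^8 ≡ 16² = 256 ≡ 16, 2^16 ≡ 16² = 256 ≡ 16. So 2^16 ≡ 16 (mod 30).
T(4): Repeated squaring mod 30: 4^1 ≡ 4, 4^2 ≡ 4² = 16, 4^4 ≡ 16² = 256 ≡ 16, 4^8 ≡ 16² = 256 ≡ 16, 4^16 ≡ 16² = 256 ≡ 16. So 4^16 ≡ 16 (mod 30).
So T(2) = T(4) = 16 while 2 ≠ 4, so T is not injective.
Since T is not injective, we determine |image(T)|. Computing x^16 mod 30 for each x (by repeated squaring, reducing mod 30 at every step), the values T(0), T(1), …, T(29) are: 0, 1, 16, 21, 16, 25, 6, 1, 16, 21, 10, 1, 6, 1, 16, 15, 16, 1, 6, 1, 10, 21, 16, 1, 6, 25, 16, 21, 16, 1.
The distinct values are {0, 1, 6, 10, 15, 16, 21, 25}; there are 8 of them.

8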